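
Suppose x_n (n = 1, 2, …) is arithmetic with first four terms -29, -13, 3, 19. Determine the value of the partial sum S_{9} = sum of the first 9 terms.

315

Common difference d = 16.
x_n = -29 + (n - 1)·16.
x_9 = 99; S = 9·(-29 + 99)/2 = 315.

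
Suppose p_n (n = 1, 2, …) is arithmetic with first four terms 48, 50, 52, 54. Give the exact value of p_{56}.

Common difference d = 2.
p_n = 48 + (n - 1)·2.
p_{56} = 48 + 55·2 = 158.

158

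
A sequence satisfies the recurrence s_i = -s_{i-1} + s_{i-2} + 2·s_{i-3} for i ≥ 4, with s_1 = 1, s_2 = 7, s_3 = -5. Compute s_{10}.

Applying the relation repeatedly:
s_4 = 14; s_5 = -5; s_6 = 9; s_7 = 14; s_8 = -15; s_9 = 47; s_{10} = -34.

-34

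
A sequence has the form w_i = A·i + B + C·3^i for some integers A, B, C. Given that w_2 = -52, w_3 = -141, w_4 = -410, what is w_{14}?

-23914840

Write the equations: 2A + B + 9C = -52; 3A + B + 27C = -141; 4A + B + 81C = -410.
Subtracting the first from the second: A + 18C = -89.
Subtracting the second from the third: A + 54C = -269.
Solving: C = -5, A = 1, then B = -9.
So w_i = 1·i + (-9) + (-5)·3^i; at i=14 this is -23914840.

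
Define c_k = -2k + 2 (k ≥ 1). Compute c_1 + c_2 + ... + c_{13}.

Over k = 1..13: Σk = 91.
Total = (-2)·91 + (2)·13 = -156.

-156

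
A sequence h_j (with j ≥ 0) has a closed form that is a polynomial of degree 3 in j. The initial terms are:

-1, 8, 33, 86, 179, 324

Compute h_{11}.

1st diffs: 9, 25, 53, 93, 145.
2nd diffs: 16, 28, 40, 52.
3rd diffs: 12, 12, 12 (constant).
Newton forward-difference form: h_j = -1 + 9·C(j,1) + 16·C(j,2) + 12·C(j,3).
At j = 11: j = 11, so h_{11} = -1 + 99 + 880 + 1980 = 2958.

2958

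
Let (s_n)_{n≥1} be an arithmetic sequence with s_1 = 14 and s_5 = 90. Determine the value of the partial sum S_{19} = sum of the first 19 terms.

Common difference d = (90 - 14) / (5 - 1) = 19.
s_n = 14 + (n - 1)·19.
s_{19} = 356; S = 19·(14 + 356)/2 = 3515.

3515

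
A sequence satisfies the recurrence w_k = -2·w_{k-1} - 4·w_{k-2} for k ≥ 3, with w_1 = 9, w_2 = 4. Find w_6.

Step forward from the initial values:
w_3 = -44; w_4 = 72; w_5 = 32; w_6 = -352.

-352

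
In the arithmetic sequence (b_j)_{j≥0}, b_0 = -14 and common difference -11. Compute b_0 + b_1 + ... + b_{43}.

b_j = -14 + (j - 0)·(-11).
b_{43} = -487; S = 44·(-14 + (-487))/2 = -11022.

-11022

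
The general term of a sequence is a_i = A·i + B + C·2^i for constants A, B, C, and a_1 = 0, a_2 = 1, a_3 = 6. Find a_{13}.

Plug in i = 1, 2, 3: A + B + 2C = 0; 2A + B + 4C = 1; 3A + B + 8C = 6.
Subtracting the first from the second: A + 2C = 1.
Subtracting the second from the third: A + 4C = 5.
Solving: C = 2, A = -3, then B = -1.
So a_i = -3·i + (-1) + 2·2^i; at i=13 this is 16344.

16344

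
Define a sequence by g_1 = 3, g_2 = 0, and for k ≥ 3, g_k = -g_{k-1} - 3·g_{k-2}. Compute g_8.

144

Step forward from the initial values:
g_3 = -9; g_4 = 9; g_5 = 18; g_6 = -45; g_7 = -9; g_8 = 144.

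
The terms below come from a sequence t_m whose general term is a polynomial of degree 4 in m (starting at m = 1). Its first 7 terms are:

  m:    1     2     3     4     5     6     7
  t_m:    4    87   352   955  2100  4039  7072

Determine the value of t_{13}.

1st diffs: 83, 265, 603, 1145, 1939, 3033.
2nd diffs: 182, 338, 542, 794, 1094.
3rd diffs: 156, 204, 252, 300.
4th diffs: 48, 48, 48 (constant).
So t_m = 2m^4 + 6m^3 + 5m^2 - 4m - 5.
Evaluating at m = 13 gives t_{13} = 71092.

71092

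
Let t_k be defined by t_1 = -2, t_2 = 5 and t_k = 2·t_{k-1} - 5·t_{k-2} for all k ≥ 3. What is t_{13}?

Step forward from the initial values:
t_3 = 20, t_4 = 15, t_5 = -70, …, t_{10} = -115, t_{11} = -11380, t_{12} = -22185, t_{13} = 12530.

12530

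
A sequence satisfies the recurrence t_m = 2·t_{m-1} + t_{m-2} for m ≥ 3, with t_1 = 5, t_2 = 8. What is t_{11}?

23949

t_3 = 21; t_4 = 50; t_5 = 121; t_6 = 292; t_7 = 705; t_8 = 1702; t_9 = 4109; t_{10} = 9920; t_{11} = 23949.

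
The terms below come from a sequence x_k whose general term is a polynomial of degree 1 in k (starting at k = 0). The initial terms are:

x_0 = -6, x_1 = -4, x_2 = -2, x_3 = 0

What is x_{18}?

30

1st diffs: 2, 2, 2 (constant).
So x_k = 2k - 6.
Evaluating at k = 18 gives x_{18} = 30.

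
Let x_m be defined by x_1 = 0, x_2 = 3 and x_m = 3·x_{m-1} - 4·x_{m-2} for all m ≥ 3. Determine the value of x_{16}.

x_3 = 9, x_4 = 15, x_5 = 9, …, x_{13} = 6345, x_{14} = 543, x_{15} = -23751, x_{16} = -73425.

-73425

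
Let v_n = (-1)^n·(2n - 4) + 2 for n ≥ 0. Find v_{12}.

(-1)^12 = 1; 2n - 4 at n=12 is 20; so v_{12} = 22.

22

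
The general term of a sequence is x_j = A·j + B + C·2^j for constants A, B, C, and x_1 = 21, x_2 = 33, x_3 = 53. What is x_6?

Plug in j = 1, 2, 3: A + B + 2C = 21; 2A + B + 4C = 33; 3A + B + 8C = 53.
Subtracting the first from the second: A + 2C = 12.
Subtracting the second from the third: A + 4C = 20.
Solving: C = 4, A = 4, then B = 9.
Therefore x_6 = 24 + 9 + 4·64 = 289.

289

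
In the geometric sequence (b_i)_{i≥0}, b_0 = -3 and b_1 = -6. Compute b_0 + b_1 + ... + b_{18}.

-1572861

Common ratio r = 2.
b_i = (-3)·2^(i-0).
S = (-3)·(2^19 - 1)/(2 - 1) = (-3)·(524288 - 1)/(1) = -1572861.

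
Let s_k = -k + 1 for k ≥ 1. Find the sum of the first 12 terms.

-66

Over k = 1..12: Σk = 78.
Total = (-1)·78 + (1)·12 = -66.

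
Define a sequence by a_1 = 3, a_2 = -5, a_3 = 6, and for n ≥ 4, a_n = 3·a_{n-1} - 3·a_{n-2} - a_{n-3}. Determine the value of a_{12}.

Iterate the recurrence:
a_4 = 30  a_5 = 77  a_6 = 135  a_7 = 144  a_8 = -50  a_9 = -717  a_{10} = -2145  a_{11} = -4234  a_{12} = -5550.

-5550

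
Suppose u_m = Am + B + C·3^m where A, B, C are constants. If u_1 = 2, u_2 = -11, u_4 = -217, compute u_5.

-698

At m = 1, 2, 4: A + B + 3C = 2; 2A + B + 9C = -11; 4A + B + 81C = -217.
Subtracting the first from the second: A + 6C = -13.
Subtracting the second from the third: 2A + 72C = -206.
Solving: C = -3, A = 5, then B = 6.
Therefore u_5 = 25 + 6 + (-3)·243 = -698.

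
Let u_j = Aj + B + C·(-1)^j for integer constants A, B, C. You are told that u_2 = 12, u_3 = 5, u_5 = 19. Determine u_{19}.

Plug in j = 2, 3, 5: 2A + B + C = 12; 3A + B - C = 5; 5A + B - C = 19.
Subtracting the first from the second: A - 2C = -7.
Subtracting the second from the third: 2A = 14.
Solving: C = 7, A = 7, then B = -9.
Hence u_{19} = 7·19 + (-9) + 7·(-1) = 117.

117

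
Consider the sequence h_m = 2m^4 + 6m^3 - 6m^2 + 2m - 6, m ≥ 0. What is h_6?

3678

h_6 = 2·6^4 + 6·6^3 - 6·6^2 + 2·6 - 6 = 3678.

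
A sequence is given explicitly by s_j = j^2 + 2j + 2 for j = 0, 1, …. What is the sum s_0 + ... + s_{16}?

Over j = 0..16: Σj = 136, Σj² = 1496.
Total = (1)·1496 + (2)·136 + (2)·17 = 1802.

1802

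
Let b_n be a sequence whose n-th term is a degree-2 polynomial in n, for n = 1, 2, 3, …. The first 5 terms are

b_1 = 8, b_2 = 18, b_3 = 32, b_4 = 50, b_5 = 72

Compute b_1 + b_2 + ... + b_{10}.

1010

1st diffs: 10, 14, 18, 22.
2nd diffs: 4, 4, 4 (constant).
Newton forward-difference form: b_n = 8 + 10·C(n-1,1) + 4·C(n-1,2).
Continuing: …, 98, 128, 162, 200, …, b_{10} = 242.
Summing n = 1..10 (10 terms) gives 1010.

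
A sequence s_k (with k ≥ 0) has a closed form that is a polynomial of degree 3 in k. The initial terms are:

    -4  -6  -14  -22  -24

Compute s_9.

266

1st diffs: -2, -8, -8, -2.
2nd diffs: -6, 0, 6.
3rd diffs: 6, 6 (constant).
So s_k = k^3 - 6k^2 + 3k - 4.
Evaluating at k = 9 gives s_9 = 266.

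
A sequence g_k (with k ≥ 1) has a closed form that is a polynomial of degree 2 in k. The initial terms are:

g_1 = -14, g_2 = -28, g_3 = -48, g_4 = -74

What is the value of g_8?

1st diffs: -14, -20, -26.
2nd diffs: -6, -6 (constant).
Newton forward-difference form: g_k = -14 + (-14)·C(k-1,1) + (-6)·C(k-1,2).
At k = 8: k-1 = 7, so g_8 = -14 - 98 - 126 = -238.

-238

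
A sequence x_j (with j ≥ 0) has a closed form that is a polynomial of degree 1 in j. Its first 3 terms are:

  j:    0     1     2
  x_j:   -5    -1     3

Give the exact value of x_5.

15

1st diffs: 4, 4 (constant).
So x_j = 4j - 5.
Evaluating at j = 5 gives x_5 = 15.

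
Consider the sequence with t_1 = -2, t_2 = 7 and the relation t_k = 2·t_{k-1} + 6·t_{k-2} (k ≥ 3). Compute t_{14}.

Applying the relation repeatedly:
t_3 = 2, t_4 = 46, t_5 = 104, …, t_{11} = 290336, t_{12} = 1060576, t_{13} = 3863168, t_{14} = 14089792.

14089792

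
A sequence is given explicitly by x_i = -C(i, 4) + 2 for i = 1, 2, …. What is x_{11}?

-328

C(11, 4) = 330, so x_{11} = -328.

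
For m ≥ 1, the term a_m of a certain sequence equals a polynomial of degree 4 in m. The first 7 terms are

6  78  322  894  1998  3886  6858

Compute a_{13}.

70302

1st diffs: 72, 244, 572, 1104, 1888, 2972.
2nd diffs: 172, 328, 532, 784, 1084.
3rd diffs: 156, 204, 252, 300.
4th diffs: 48, 48, 48 (constant).
So a_m = 2m^4 + 6m^3 - 2.
Evaluating at m = 13 gives a_{13} = 70302.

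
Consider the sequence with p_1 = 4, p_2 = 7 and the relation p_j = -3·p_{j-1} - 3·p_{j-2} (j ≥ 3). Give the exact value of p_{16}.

Applying the relation repeatedly:
p_3 = -33; p_4 = 78; p_5 = -135; …; p_{13} = 2916; p_{14} = 5103; p_{15} = -24057; p_{16} = 56862.

56862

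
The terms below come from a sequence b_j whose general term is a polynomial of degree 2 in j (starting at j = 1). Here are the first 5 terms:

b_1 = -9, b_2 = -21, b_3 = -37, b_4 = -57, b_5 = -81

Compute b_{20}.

-921

1st diffs: -12, -16, -20, -24.
2nd diffs: -4, -4, -4 (constant).
Newton forward-difference form: b_j = -9 + (-12)·C(j-1,1) + (-4)·C(j-1,2).
At j = 20: j-1 = 19, so b_{20} = -9 - 228 - 684 = -921.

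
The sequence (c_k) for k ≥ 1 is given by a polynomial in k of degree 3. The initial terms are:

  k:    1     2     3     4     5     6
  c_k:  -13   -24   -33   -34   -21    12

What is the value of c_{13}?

1307

1st diffs: -11, -9, -1, 13, 33.
2nd diffs: 2, 8, 14, 20.
3rd diffs: 6, 6, 6 (constant).
Newton forward-difference form: c_k = -13 + (-11)·C(k-1,1) + 2·C(k-1,2) + 6·C(k-1,3).
At k = 13: k-1 = 12, so c_{13} = -13 - 132 + 132 + 1320 = 1307.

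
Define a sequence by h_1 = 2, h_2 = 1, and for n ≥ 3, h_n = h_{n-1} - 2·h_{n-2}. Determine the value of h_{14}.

-181

Step forward from the initial values:
h_3 = -3;  h_4 = -5;  h_5 = 1;  …;  h_{11} = 57;  h_{12} = 67;  h_{13} = -47;  h_{14} = -181.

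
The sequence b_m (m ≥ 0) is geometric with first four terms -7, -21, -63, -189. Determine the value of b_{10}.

Common ratio r = 3.
b_m = (-7)·3^(m-0).
b_{10} = (-7)·3^10 = -413343.

-413343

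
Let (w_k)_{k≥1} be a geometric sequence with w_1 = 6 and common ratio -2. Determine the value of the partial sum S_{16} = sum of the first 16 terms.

-131070

w_k = 6·(-2)^(k-1).
S = 6·((-2)^16 - 1)/(-2 - 1) = 6·(65536 - 1)/(-3) = -131070.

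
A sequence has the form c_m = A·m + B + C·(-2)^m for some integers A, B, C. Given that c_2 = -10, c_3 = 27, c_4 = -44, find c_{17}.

393233

Plug in m = 2, 3, 4: 2A + B + 4C = -10; 3A + B - 8C = 27; 4A + B + 16C = -44.
Subtracting the first from the second: A - 12C = 37.
Subtracting the second from the third: A + 24C = -71.
Solving: C = -3, A = 1, then B = 0.
So c_m = 1·m + 0 + (-3)·(-2)^m; at m=17 this is 393233.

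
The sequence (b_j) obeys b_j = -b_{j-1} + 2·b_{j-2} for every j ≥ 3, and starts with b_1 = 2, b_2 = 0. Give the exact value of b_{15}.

10924

b_3 = 4  b_4 = -4  b_5 = 12  …  b_{12} = -1364  b_{13} = 2732  b_{14} = -5460  b_{15} = 10924.
(Characteristic roots are 1 and -2.)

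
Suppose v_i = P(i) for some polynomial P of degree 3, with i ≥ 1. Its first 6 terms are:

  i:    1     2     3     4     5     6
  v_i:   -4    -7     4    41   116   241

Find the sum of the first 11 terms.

1st diffs: -3, 11, 37, 75, 125.
2nd diffs: 14, 26, 38, 50.
3rd diffs: 12, 12, 12 (constant).
So v_i = 2i^3 - 5i^2 - 2i + 1.
Continuing: …, 428, 689, 1036, 1481, …, v_{11} = 2036.
Summing i = 1..11 (11 terms) gives 6061.

6061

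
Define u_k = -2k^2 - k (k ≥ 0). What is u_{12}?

-300

u_{12} = -2·12^2 - 1·12 = -300.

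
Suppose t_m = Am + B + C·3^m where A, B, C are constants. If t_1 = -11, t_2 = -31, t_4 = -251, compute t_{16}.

The three given values yield: A + B + 3C = -11; 2A + B + 9C = -31; 4A + B + 81C = -251.
Subtracting the first from the second: A + 6C = -20.
Subtracting the second from the third: 2A + 72C = -220.
Solving: C = -3, A = -2, then B = 0.
Therefore t_{16} = -32 + 0 + (-3)·43046721 = -129140195.

-129140195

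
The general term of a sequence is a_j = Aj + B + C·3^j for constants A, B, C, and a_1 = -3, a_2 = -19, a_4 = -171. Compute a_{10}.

-118131

Write the equations: A + B + 3C = -3; 2A + B + 9C = -19; 4A + B + 81C = -171.
Subtracting the first from the second: A + 6C = -16.
Subtracting the second from the third: 2A + 72C = -152.
Solving: C = -2, A = -4, then B = 7.
So a_j = -4·j + 7 + (-2)·3^j; at j=10 this is -118131.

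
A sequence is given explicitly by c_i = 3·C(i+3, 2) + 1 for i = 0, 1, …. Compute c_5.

85

C(8, 2) = 28, so c_5 = 85.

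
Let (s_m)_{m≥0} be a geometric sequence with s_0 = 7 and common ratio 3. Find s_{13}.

11160261

s_m = 7·3^(m-0).
s_{13} = 7·3^13 = 11160261.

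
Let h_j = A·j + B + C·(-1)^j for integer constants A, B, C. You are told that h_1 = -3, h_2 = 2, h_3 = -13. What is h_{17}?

-83

Write the equations: A + B - C = -3; 2A + B + C = 2; 3A + B - C = -13.
Subtracting the first from the second: A + 2C = 5.
Subtracting the second from the third: A - 2C = -15.
Solving: C = 5, A = -5, then B = 7.
So h_j = -5·j + 7 + 5·(-1)^j; at j=17 this is -83.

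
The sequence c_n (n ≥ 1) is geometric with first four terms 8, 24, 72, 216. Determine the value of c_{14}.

12754584

Common ratio r = 3.
c_n = 8·3^(n-1).
c_{14} = 8·3^13 = 12754584.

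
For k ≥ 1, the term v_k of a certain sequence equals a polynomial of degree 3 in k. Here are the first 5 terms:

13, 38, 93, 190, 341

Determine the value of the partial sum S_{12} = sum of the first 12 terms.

14346

1st diffs: 25, 55, 97, 151.
2nd diffs: 30, 42, 54.
3rd diffs: 12, 12 (constant).
Newton forward-difference form: v_k = 13 + 25·C(k-1,1) + 30·C(k-1,2) + 12·C(k-1,3).
Continuing: …, 558, 853, 1238, 1725, …, v_{12} = 3918.
Summing k = 1..12 (12 terms) gives 14346.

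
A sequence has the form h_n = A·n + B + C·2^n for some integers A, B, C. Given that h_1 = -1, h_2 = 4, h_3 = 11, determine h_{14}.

At n = 1, 2, 3: A + B + 2C = -1; 2A + B + 4C = 4; 3A + B + 8C = 11.
Subtracting the first from the second: A + 2C = 5.
Subtracting the second from the third: A + 4C = 7.
Solving: C = 1, A = 3, then B = -6.
Hence h_{14} = 3·14 + (-6) + 1·16384 = 16420.

16420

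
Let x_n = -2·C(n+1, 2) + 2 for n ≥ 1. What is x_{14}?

-208

C(15, 2) = 105, so x_{14} = -208.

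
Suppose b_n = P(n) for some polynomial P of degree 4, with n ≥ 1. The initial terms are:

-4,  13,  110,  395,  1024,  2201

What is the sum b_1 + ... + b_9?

1st diffs: 17, 97, 285, 629, 1177.
2nd diffs: 80, 188, 344, 548.
3rd diffs: 108, 156, 204.
4th diffs: 48, 48 (constant).
So b_n = 2n^4 - 2n^3 + 2n^2 - 5n - 1.
Continuing: 4178, 7255, 11780.
Summing n = 1..9 (9 terms) gives 26952.

26952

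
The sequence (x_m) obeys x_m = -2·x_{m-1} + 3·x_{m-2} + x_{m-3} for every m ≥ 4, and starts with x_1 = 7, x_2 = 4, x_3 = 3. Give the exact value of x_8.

Iterate the recurrence:
x_4 = 13; x_5 = -13; x_6 = 68; x_7 = -162; x_8 = 515.

515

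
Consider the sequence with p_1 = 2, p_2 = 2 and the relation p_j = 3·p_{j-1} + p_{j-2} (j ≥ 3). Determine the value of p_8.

3098

Iterate the recurrence:
p_3 = 8, p_4 = 26, p_5 = 86, p_6 = 284, p_7 = 938, p_8 = 3098.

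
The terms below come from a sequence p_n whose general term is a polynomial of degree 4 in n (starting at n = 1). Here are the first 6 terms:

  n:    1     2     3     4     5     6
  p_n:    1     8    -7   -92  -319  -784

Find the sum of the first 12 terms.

-47134

1st diffs: 7, -15, -85, -227, -465.
2nd diffs: -22, -70, -142, -238.
3rd diffs: -48, -72, -96.
4th diffs: -24, -24 (constant).
Newton forward-difference form: p_n = 1 + 7·C(n-1,1) + (-22)·C(n-1,2) + (-48)·C(n-1,3) + (-24)·C(n-1,4).
Continuing: …, -1607, -2932, -4927, -7784, …, p_{12} = -16972.
Summing n = 1..12 (12 terms) gives -47134.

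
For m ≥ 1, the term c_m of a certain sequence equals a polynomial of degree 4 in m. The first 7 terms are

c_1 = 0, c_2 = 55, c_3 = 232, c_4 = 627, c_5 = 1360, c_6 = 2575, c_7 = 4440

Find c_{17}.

112960

1st diffs: 55, 177, 395, 733, 1215, 1865.
2nd diffs: 122, 218, 338, 482, 650.
3rd diffs: 96, 120, 144, 168.
4th diffs: 24, 24, 24 (constant).
So c_m = m^4 + 6m^3 - 2m - 5.
Evaluating at m = 17 gives c_{17} = 112960.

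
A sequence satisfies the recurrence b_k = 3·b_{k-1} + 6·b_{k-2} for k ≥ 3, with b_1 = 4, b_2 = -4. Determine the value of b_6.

396

Step forward from the initial values:
b_3 = 12, b_4 = 12, b_5 = 108, b_6 = 396.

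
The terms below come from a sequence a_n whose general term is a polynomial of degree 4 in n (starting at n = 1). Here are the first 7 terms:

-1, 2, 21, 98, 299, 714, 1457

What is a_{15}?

1st diffs: 3, 19, 77, 201, 415, 743.
2nd diffs: 16, 58, 124, 214, 328.
3rd diffs: 42, 66, 90, 114.
4th diffs: 24, 24, 24 (constant).
Newton forward-difference form: a_n = -1 + 3·C(n-1,1) + 16·C(n-1,2) + 42·C(n-1,3) + 24·C(n-1,4).
At n = 15: n-1 = 14, so a_{15} = -1 + 42 + 1456 + 15288 + 24024 = 40809.

40809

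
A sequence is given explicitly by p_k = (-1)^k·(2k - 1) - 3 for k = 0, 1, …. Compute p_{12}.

(-1)^12 = 1; 2k - 1 at k=12 is 23; so p_{12} = 20.

20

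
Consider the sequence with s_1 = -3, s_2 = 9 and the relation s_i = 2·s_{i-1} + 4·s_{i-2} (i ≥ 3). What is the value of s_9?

14208

Iterate the recurrence:
s_3 = 6  s_4 = 48  s_5 = 120  s_6 = 432  s_7 = 1344  s_8 = 4416  s_9 = 14208.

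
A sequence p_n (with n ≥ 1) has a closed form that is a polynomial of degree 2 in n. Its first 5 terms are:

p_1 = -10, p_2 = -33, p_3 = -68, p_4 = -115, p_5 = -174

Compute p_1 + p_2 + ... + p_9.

1st diffs: -23, -35, -47, -59.
2nd diffs: -12, -12, -12 (constant).
So p_n = -6n^2 - 5n + 1.
Continuing: -245, -328, -423, -530.
Summing n = 1..9 (9 terms) gives -1926.

-1926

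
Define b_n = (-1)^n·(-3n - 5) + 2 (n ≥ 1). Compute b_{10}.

-33

(-1)^10 = 1; -3n - 5 at n=10 is -35; so b_{10} = -33.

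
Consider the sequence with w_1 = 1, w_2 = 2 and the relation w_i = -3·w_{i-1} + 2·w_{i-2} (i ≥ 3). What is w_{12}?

408040

Applying the relation repeatedly:
w_3 = -4, w_4 = 16, w_5 = -56, w_6 = 200, w_7 = -712, w_8 = 2536, w_9 = -9032, w_{10} = 32168, w_{11} = -114568, w_{12} = 408040.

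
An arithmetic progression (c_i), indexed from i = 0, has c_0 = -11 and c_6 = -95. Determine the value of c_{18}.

Common difference d = (-95 - (-11)) / (6 - 0) = -14.
c_i = -11 + (i - 0)·(-14).
c_{18} = -11 + 18·(-14) = -263.

-263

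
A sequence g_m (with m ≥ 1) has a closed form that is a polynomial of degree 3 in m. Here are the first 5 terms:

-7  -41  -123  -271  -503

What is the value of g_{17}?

-16391

1st diffs: -34, -82, -148, -232.
2nd diffs: -48, -66, -84.
3rd diffs: -18, -18 (constant).
Newton forward-difference form: g_m = -7 + (-34)·C(m-1,1) + (-48)·C(m-1,2) + (-18)·C(m-1,3).
At m = 17: m-1 = 16, so g_{17} = -7 - 544 - 5760 - 10080 = -16391.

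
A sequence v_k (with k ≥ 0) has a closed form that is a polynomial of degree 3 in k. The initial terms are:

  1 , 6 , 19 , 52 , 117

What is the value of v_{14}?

5167

1st diffs: 5, 13, 33, 65.
2nd diffs: 8, 20, 32.
3rd diffs: 12, 12 (constant).
Newton forward-difference form: v_k = 1 + 5·C(k,1) + 8·C(k,2) + 12·C(k,3).
At k = 14: k = 14, so v_{14} = 1 + 70 + 728 + 4368 = 5167.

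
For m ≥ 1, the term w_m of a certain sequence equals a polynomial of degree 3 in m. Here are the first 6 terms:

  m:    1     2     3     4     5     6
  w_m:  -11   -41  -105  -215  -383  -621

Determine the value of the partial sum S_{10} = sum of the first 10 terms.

1st diffs: -30, -64, -110, -168, -238.
2nd diffs: -34, -46, -58, -70.
3rd diffs: -12, -12, -12 (constant).
Newton forward-difference form: w_m = -11 + (-30)·C(m-1,1) + (-34)·C(m-1,2) + (-12)·C(m-1,3).
Continuing: -941, -1355, -1875, -2513.
Summing m = 1..10 (10 terms) gives -8060.

-8060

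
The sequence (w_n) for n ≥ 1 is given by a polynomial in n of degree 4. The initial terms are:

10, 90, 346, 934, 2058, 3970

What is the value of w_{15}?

1st diffs: 80, 256, 588, 1124, 1912.
2nd diffs: 176, 332, 536, 788.
3rd diffs: 156, 204, 252.
4th diffs: 48, 48 (constant).
Newton forward-difference form: w_n = 10 + 80·C(n-1,1) + 176·C(n-1,2) + 156·C(n-1,3) + 48·C(n-1,4).
At n = 15: n-1 = 14, so w_{15} = 10 + 1120 + 16016 + 56784 + 48048 = 121978.

121978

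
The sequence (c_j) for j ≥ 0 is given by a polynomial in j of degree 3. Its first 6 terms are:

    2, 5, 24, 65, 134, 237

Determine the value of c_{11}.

1905

1st diffs: 3, 19, 41, 69, 103.
2nd diffs: 16, 22, 28, 34.
3rd diffs: 6, 6, 6 (constant).
Newton forward-difference form: c_j = 2 + 3·C(j,1) + 16·C(j,2) + 6·C(j,3).
At j = 11: j = 11, so c_{11} = 2 + 33 + 880 + 990 = 1905.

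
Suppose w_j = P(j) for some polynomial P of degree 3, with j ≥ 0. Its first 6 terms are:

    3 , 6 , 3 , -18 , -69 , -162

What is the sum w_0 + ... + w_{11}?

-7026

1st diffs: 3, -3, -21, -51, -93.
2nd diffs: -6, -18, -30, -42.
3rd diffs: -12, -12, -12 (constant).
So w_j = -2j^3 + 3j^2 + 2j + 3.
Continuing: …, -309, -522, -813, -1194, …, w_{11} = -2274.
Summing j = 0..11 (12 terms) gives -7026.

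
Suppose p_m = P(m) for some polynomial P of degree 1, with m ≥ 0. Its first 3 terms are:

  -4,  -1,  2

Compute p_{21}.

59

1st diffs: 3, 3 (constant).
So p_m = 3m - 4.
Evaluating at m = 21 gives p_{21} = 59.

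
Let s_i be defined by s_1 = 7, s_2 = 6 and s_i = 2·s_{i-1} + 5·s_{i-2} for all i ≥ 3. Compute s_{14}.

Step forward from the initial values:
s_3 = 47  s_4 = 124  s_5 = 483  …  s_{11} = 786327  s_{12} = 2711684  s_{13} = 9355003  s_{14} = 32268426.

32268426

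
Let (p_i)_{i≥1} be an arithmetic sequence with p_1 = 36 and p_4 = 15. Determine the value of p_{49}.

Common difference d = (15 - 36) / (4 - 1) = -7.
p_i = 36 + (i - 1)·(-7).
p_{49} = 36 + 48·(-7) = -300.

-300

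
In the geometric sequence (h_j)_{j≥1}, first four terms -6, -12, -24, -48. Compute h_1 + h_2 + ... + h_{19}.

-3145722

Common ratio r = 2.
h_j = (-6)·2^(j-1).
S = (-6)·(2^19 - 1)/(2 - 1) = (-6)·(524288 - 1)/(1) = -3145722.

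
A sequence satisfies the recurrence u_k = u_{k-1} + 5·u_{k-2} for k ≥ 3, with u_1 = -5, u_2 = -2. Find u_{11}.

Applying the relation repeatedly:
u_3 = -27;  u_4 = -37;  u_5 = -172;  u_6 = -357;  u_7 = -1217;  u_8 = -3002;  u_9 = -9087;  u_{10} = -24097;  u_{11} = -69532.

-69532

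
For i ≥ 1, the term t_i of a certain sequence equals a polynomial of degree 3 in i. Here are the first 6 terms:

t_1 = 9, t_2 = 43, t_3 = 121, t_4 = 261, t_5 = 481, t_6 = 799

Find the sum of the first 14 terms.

37254

1st diffs: 34, 78, 140, 220, 318.
2nd diffs: 44, 62, 80, 98.
3rd diffs: 18, 18, 18 (constant).
Newton forward-difference form: t_i = 9 + 34·C(i-1,1) + 44·C(i-1,2) + 18·C(i-1,3).
Continuing: …, 1233, 1801, 2521, 3411, …, t_{14} = 9031.
Summing i = 1..14 (14 terms) gives 37254.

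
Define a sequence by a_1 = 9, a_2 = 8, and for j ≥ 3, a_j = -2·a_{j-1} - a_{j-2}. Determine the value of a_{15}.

Iterate the recurrence:
a_3 = -25; a_4 = 42; a_5 = -59; …; a_{12} = 178; a_{13} = -195; a_{14} = 212; a_{15} = -229.
(Characteristic roots are -1 and -1.)

-229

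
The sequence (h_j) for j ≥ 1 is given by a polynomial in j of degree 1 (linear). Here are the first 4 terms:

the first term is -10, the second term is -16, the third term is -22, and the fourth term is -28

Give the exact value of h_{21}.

-130

1st diffs: -6, -6, -6 (constant).
So h_j = -6j - 4.
Evaluating at j = 21 gives h_{21} = -130.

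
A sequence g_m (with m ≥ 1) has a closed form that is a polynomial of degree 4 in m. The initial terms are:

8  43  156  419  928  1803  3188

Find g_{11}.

17548

1st diffs: 35, 113, 263, 509, 875, 1385.
2nd diffs: 78, 150, 246, 366, 510.
3rd diffs: 72, 96, 120, 144.
4th diffs: 24, 24, 24 (constant).
Newton forward-difference form: g_m = 8 + 35·C(m-1,1) + 78·C(m-1,2) + 72·C(m-1,3) + 24·C(m-1,4).
At m = 11: m-1 = 10, so g_{11} = 8 + 350 + 3510 + 8640 + 5040 = 17548.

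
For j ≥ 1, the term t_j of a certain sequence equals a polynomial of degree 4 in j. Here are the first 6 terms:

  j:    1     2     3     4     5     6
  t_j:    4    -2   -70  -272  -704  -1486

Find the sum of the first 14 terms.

1st diffs: -6, -68, -202, -432, -782.
2nd diffs: -62, -134, -230, -350.
3rd diffs: -72, -96, -120.
4th diffs: -24, -24 (constant).
So t_j = -j^4 - 2j^3 + 6j^2 + 5j - 4.
Continuing: …, -2762, -4700, -7492, -11354, …, t_{14} = -42662.
Summing j = 1..14 (14 terms) gives -143178.

-143178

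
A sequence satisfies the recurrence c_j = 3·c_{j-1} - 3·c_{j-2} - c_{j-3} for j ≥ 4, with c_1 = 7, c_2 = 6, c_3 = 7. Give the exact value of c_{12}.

Applying the relation repeatedly:
c_4 = -4, c_5 = -39, c_6 = -112, c_7 = -215, c_8 = -270, c_9 = -53, c_{10} = 866, c_{11} = 3027, c_{12} = 6536.

6536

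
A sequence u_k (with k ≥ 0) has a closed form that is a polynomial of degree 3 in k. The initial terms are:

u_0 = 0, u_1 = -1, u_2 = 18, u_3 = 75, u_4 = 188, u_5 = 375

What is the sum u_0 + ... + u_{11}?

13244

1st diffs: -1, 19, 57, 113, 187.
2nd diffs: 20, 38, 56, 74.
3rd diffs: 18, 18, 18 (constant).
So u_k = 3k^3 + k^2 - 5k.
Continuing: …, 654, 1043, 1560, 2223, …, u_{11} = 4059.
Summing k = 0..11 (12 terms) gives 13244.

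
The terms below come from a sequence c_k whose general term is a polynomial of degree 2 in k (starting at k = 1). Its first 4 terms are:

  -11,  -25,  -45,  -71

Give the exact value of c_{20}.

1st diffs: -14, -20, -26.
2nd diffs: -6, -6 (constant).
So c_k = -3k^2 - 5k - 3.
Evaluating at k = 20 gives c_{20} = -1303.

-1303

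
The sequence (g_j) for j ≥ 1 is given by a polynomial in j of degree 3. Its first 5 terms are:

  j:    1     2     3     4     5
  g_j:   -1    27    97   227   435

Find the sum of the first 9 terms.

1st diffs: 28, 70, 130, 208.
2nd diffs: 42, 60, 78.
3rd diffs: 18, 18 (constant).
Newton forward-difference form: g_j = -1 + 28·C(j-1,1) + 42·C(j-1,2) + 18·C(j-1,3).
Continuing: 739, 1157, 1707, 2407.
Summing j = 1..9 (9 terms) gives 6795.

6795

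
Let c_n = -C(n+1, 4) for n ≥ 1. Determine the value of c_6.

C(7, 4) = 35, so c_6 = -35.

-35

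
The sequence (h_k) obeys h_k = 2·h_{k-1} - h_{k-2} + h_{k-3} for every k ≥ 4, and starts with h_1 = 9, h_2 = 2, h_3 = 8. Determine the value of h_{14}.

h_4 = 23; h_5 = 40; h_6 = 65; …; h_{11} = 1087; h_{12} = 1908; h_{13} = 3349; h_{14} = 5877.

5877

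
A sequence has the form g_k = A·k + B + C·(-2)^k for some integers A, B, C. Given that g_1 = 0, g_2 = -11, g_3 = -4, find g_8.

The three given values yield: A + B - 2C = 0; 2A + B + 4C = -11; 3A + B - 8C = -4.
Subtracting the first from the second: A + 6C = -11.
Subtracting the second from the third: A - 12C = 7.
Solving: C = -1, A = -5, then B = 3.
Hence g_8 = -5·8 + 3 + (-1)·256 = -293.

-293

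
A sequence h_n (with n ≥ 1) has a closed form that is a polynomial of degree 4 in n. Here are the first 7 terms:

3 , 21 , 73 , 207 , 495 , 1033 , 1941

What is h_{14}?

33777

1st diffs: 18, 52, 134, 288, 538, 908.
2nd diffs: 34, 82, 154, 250, 370.
3rd diffs: 48, 72, 96, 120.
4th diffs: 24, 24, 24 (constant).
Newton forward-difference form: h_n = 3 + 18·C(n-1,1) + 34·C(n-1,2) + 48·C(n-1,3) + 24·C(n-1,4).
At n = 14: n-1 = 13, so h_{14} = 3 + 234 + 2652 + 13728 + 17160 = 33777.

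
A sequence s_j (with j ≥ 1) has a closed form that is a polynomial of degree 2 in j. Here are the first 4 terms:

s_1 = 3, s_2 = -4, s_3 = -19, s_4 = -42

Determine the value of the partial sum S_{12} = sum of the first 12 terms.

1st diffs: -7, -15, -23.
2nd diffs: -8, -8 (constant).
So s_j = -4j^2 + 5j + 2.
Continuing: …, -73, -112, -159, -214, …, s_{12} = -514.
Summing j = 1..12 (12 terms) gives -2186.

-2186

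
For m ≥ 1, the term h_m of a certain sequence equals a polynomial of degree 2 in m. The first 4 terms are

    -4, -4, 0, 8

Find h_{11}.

1st diffs: 0, 4, 8.
2nd diffs: 4, 4 (constant).
So h_m = 2m^2 - 6m.
Evaluating at m = 11 gives h_{11} = 176.

176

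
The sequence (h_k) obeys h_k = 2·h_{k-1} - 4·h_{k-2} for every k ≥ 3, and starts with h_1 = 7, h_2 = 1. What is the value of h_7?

Applying the relation repeatedly:
h_3 = -26;  h_4 = -56;  h_5 = -8;  h_6 = 208;  h_7 = 448.

448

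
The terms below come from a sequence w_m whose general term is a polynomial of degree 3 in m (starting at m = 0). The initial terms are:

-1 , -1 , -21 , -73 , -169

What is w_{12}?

1st diffs: 0, -20, -52, -96.
2nd diffs: -20, -32, -44.
3rd diffs: -12, -12 (constant).
So w_m = -2m^3 - 4m^2 + 6m - 1.
Evaluating at m = 12 gives w_{12} = -3961.

-3961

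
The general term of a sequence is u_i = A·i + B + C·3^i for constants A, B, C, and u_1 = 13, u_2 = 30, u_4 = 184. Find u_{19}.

Write the equations: A + B + 3C = 13; 2A + B + 9C = 30; 4A + B + 81C = 184.
Subtracting the first from the second: A + 6C = 17.
Subtracting the second from the third: 2A + 72C = 154.
Solving: C = 2, A = 5, then B = 2.
Hence u_{19} = 5·19 + 2 + 2·1162261467 = 2324523031.

2324523031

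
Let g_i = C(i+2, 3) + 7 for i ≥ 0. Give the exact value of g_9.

172

C(11, 3) = 165, so g_9 = 172.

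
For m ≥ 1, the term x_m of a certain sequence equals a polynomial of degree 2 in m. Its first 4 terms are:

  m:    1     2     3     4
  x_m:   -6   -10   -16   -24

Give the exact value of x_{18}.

-346

1st diffs: -4, -6, -8.
2nd diffs: -2, -2 (constant).
Newton forward-difference form: x_m = -6 + (-4)·C(m-1,1) + (-2)·C(m-1,2).
At m = 18: m-1 = 17, so x_{18} = -6 - 68 - 272 = -346.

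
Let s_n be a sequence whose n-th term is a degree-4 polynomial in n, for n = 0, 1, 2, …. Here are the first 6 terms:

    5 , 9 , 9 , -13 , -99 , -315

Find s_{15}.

-41305

1st diffs: 4, 0, -22, -86, -216.
2nd diffs: -4, -22, -64, -130.
3rd diffs: -18, -42, -66.
4th diffs: -24, -24 (constant).
So s_n = -n^4 + 3n^3 - 4n^2 + 6n + 5.
Evaluating at n = 15 gives s_{15} = -41305.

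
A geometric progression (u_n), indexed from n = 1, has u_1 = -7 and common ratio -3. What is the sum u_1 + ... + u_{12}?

u_n = (-7)·(-3)^(n-1).
S = (-7)·((-3)^12 - 1)/(-3 - 1) = (-7)·(531441 - 1)/(-4) = 930020.

930020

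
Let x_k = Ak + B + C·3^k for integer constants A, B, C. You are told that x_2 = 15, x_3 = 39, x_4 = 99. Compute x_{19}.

1162261575

Plug in k = 2, 3, 4: 2A + B + 9C = 15; 3A + B + 27C = 39; 4A + B + 81C = 99.
Subtracting the first from the second: A + 18C = 24.
Subtracting the second from the third: A + 54C = 60.
Solving: C = 1, A = 6, then B = -6.
So x_k = 6·k + (-6) + 1·3^k; at k=19 this is 1162261575.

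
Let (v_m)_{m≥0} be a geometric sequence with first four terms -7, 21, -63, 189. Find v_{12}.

-3720087

Common ratio r = -3.
v_m = (-7)·(-3)^(m-0).
v_{12} = (-7)·(-3)^12 = -3720087.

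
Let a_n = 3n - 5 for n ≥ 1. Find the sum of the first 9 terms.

90

Over n = 1..9: Σn = 45.
Total = (3)·45 + (-5)·9 = 90.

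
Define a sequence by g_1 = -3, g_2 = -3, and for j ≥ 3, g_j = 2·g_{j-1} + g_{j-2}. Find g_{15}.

Applying the relation repeatedly:
g_3 = -9  g_4 = -21  g_5 = -51  …  g_{12} = -24357  g_{13} = -58803  g_{14} = -141963  g_{15} = -342729.

-342729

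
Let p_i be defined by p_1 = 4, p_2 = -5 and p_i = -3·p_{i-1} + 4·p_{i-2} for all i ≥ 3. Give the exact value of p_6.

-1841

Iterate the recurrence:
p_3 = 31, p_4 = -113, p_5 = 463, p_6 = -1841.
(Characteristic roots are 1 and -4.)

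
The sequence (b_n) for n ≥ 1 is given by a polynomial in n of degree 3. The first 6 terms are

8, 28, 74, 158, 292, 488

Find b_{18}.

12044

1st diffs: 20, 46, 84, 134, 196.
2nd diffs: 26, 38, 50, 62.
3rd diffs: 12, 12, 12 (constant).
Newton forward-difference form: b_n = 8 + 20·C(n-1,1) + 26·C(n-1,2) + 12·C(n-1,3).
At n = 18: n-1 = 17, so b_{18} = 8 + 340 + 3536 + 8160 = 12044.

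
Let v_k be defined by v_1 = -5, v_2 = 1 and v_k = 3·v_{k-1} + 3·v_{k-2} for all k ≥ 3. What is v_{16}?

v_3 = -12, v_4 = -33, v_5 = -135, …, v_{13} = -5689845, v_{14} = -21571839, v_{15} = -81785052, v_{16} = -310070673.

-310070673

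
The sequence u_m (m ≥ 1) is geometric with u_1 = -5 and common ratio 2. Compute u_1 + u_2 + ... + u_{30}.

-5368709115

u_m = (-5)·2^(m-1).
S = (-5)·(2^30 - 1)/(2 - 1) = (-5)·(1073741824 - 1)/(1) = -5368709115.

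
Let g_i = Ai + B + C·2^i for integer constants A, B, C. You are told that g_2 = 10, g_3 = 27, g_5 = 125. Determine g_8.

Plug in i = 2, 3, 5: 2A + B + 4C = 10; 3A + B + 8C = 27; 5A + B + 32C = 125.
Subtracting the first from the second: A + 4C = 17.
Subtracting the second from the third: 2A + 24C = 98.
Solving: C = 4, A = 1, then B = -8.
Hence g_8 = 1·8 + (-8) + 4·256 = 1024.

1024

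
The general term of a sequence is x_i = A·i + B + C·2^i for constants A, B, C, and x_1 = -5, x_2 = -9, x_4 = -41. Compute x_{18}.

-786397

Plug in i = 1, 2, 4: A + B + 2C = -5; 2A + B + 4C = -9; 4A + B + 16C = -41.
Subtracting the first from the second: A + 2C = -4.
Subtracting the second from the third: 2A + 12C = -32.
Solving: C = -3, A = 2, then B = -1.
So x_i = 2·i + (-1) + (-3)·2^i; at i=18 this is -786397.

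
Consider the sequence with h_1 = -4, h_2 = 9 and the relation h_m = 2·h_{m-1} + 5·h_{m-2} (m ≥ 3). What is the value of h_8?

3861

Step forward from the initial values:
h_3 = -2; h_4 = 41; h_5 = 72; h_6 = 349; h_7 = 1058; h_8 = 3861.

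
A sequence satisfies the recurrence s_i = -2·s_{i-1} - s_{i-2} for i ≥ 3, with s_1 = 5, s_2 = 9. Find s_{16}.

Step forward from the initial values:
s_3 = -23;  s_4 = 37;  s_5 = -51;  …;  s_{13} = -163;  s_{14} = 177;  s_{15} = -191;  s_{16} = 205.
(Characteristic roots are -1 and -1.)

205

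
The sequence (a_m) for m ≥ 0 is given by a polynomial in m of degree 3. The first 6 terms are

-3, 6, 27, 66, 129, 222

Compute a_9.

1st diffs: 9, 21, 39, 63, 93.
2nd diffs: 12, 18, 24, 30.
3rd diffs: 6, 6, 6 (constant).
So a_m = m^3 + 3m^2 + 5m - 3.
Evaluating at m = 9 gives a_9 = 1014.

1014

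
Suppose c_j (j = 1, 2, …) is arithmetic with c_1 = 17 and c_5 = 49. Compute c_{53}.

Common difference d = (49 - 17) / (5 - 1) = 8.
c_j = 17 + (j - 1)·8.
c_{53} = 17 + 52·8 = 433.

433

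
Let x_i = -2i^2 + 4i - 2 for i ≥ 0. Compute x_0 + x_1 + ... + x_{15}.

-2032

Over i = 0..15: Σi = 120, Σi² = 1240.
Total = (-2)·1240 + (4)·120 + (-2)·16 = -2032.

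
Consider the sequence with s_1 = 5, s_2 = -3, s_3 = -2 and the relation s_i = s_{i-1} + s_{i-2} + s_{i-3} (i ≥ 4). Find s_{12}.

s_4 = 0  s_5 = -5  s_6 = -7  s_7 = -12  s_8 = -24  s_9 = -43  s_{10} = -79  s_{11} = -146  s_{12} = -268.

-268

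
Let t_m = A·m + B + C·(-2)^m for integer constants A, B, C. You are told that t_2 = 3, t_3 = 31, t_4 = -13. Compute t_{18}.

-524213

At m = 2, 3, 4: 2A + B + 4C = 3; 3A + B - 8C = 31; 4A + B + 16C = -13.
Subtracting the first from the second: A - 12C = 28.
Subtracting the second from the third: A + 24C = -44.
Solving: C = -2, A = 4, then B = 3.
So t_m = 4·m + 3 + (-2)·(-2)^m; at m=18 this is -524213.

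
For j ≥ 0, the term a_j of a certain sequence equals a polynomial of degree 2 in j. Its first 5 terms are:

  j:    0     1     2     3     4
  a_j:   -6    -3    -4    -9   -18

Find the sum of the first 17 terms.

1st diffs: 3, -1, -5, -9.
2nd diffs: -4, -4, -4 (constant).
So a_j = -2j^2 + 5j - 6.
Continuing: …, -31, -48, -69, -94, …, a_{16} = -438.
Summing j = 0..16 (17 terms) gives -2414.

-2414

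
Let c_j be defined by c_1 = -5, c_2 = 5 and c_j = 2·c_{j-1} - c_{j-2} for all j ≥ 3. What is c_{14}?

125

Compute successive terms:
c_3 = 15;  c_4 = 25;  c_5 = 35;  …;  c_{11} = 95;  c_{12} = 105;  c_{13} = 115;  c_{14} = 125.
(Characteristic roots are 1 and 1.)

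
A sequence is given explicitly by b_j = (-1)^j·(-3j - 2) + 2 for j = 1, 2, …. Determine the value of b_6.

(-1)^6 = 1; -3j - 2 at j=6 is -20; so b_6 = -18.

-18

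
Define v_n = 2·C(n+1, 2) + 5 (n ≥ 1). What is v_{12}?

161

C(13, 2) = 78, so v_{12} = 161.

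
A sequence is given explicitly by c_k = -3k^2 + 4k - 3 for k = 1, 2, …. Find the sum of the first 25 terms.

-15350

Over k = 1..25: Σk = 325, Σk² = 5525.
Total = (-3)·5525 + (4)·325 + (-3)·25 = -15350.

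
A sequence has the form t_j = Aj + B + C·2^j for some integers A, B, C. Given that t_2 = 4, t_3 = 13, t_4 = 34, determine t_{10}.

3040

Write the equations: 2A + B + 4C = 4; 3A + B + 8C = 13; 4A + B + 16C = 34.
Subtracting the first from the second: A + 4C = 9.
Subtracting the second from the third: A + 8C = 21.
Solving: C = 3, A = -3, then B = -2.
Therefore t_{10} = -30 + (-2) + 3·1024 = 3040.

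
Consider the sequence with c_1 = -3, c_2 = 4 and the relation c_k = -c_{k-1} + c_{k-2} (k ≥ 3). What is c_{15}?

-2207

Applying the relation repeatedly:
c_3 = -7, c_4 = 11, c_5 = -18, …, c_{12} = 521, c_{13} = -843, c_{14} = 1364, c_{15} = -2207.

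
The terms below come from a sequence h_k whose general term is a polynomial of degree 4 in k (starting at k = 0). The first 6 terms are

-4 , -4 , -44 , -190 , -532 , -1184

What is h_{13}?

-39160

1st diffs: 0, -40, -146, -342, -652.
2nd diffs: -40, -106, -196, -310.
3rd diffs: -66, -90, -114.
4th diffs: -24, -24 (constant).
So h_k = -k^4 - 5k^3 + 2k^2 + 4k - 4.
Evaluating at k = 13 gives h_{13} = -39160.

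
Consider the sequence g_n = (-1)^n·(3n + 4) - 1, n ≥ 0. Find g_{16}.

51

(-1)^16 = 1; 3n + 4 at n=16 is 52; so g_{16} = 51.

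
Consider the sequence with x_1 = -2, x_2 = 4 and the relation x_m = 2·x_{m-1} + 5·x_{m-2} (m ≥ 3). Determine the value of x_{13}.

x_3 = -2;  x_4 = 16;  x_5 = 22;  …;  x_{10} = 15604;  x_{11} = 53518;  x_{12} = 185056;  x_{13} = 637702.

637702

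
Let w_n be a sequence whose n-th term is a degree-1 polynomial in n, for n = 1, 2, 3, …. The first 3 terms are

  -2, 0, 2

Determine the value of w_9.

14

1st diffs: 2, 2 (constant).
So w_n = 2n - 4.
Evaluating at n = 9 gives w_9 = 14.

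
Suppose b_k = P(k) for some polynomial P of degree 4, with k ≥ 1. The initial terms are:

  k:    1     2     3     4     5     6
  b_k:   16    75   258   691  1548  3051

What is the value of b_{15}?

106038

1st diffs: 59, 183, 433, 857, 1503.
2nd diffs: 124, 250, 424, 646.
3rd diffs: 126, 174, 222.
4th diffs: 48, 48 (constant).
Newton forward-difference form: b_k = 16 + 59·C(k-1,1) + 124·C(k-1,2) + 126·C(k-1,3) + 48·C(k-1,4).
At k = 15: k-1 = 14, so b_{15} = 16 + 826 + 11284 + 45864 + 48048 = 106038.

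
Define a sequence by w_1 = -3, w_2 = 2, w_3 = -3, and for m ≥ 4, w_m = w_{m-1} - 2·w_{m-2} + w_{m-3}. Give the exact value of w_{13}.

w_4 = -10; w_5 = -2; w_6 = 15; w_7 = 9; w_8 = -23; w_9 = -26; w_{10} = 29; w_{11} = 58; w_{12} = -26; w_{13} = -113.

-113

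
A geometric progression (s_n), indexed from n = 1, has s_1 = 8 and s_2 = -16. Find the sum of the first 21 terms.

Common ratio r = -2.
s_n = 8·(-2)^(n-1).
S = 8·((-2)^21 - 1)/(-2 - 1) = 8·(-2097152 - 1)/(-3) = 5592408.

5592408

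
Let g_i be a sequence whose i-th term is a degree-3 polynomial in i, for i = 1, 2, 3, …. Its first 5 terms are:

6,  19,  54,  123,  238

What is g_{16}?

1st diffs: 13, 35, 69, 115.
2nd diffs: 22, 34, 46.
3rd diffs: 12, 12 (constant).
Newton forward-difference form: g_i = 6 + 13·C(i-1,1) + 22·C(i-1,2) + 12·C(i-1,3).
At i = 16: i-1 = 15, so g_{16} = 6 + 195 + 2310 + 5460 = 7971.

7971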